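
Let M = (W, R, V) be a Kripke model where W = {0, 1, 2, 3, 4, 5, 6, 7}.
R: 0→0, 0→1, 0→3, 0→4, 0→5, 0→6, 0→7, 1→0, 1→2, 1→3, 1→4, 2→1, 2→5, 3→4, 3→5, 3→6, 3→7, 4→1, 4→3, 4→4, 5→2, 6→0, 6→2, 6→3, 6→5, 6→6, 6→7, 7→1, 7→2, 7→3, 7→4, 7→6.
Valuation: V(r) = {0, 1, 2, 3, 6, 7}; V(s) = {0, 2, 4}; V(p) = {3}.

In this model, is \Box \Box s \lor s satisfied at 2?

At 2: \Box \Box s is false, s is true, so \Box \Box s \lor s is true.
  At 2: \Box \Box s requires \Box s at every successor {1, 5}.
    \Box s fails at 1, so \Box \Box s is false at 2.
      At 1: \Box s requires s at every successor {0, 2, 3, 4}.
        s fails at 3, so \Box s is false at 1.

Yes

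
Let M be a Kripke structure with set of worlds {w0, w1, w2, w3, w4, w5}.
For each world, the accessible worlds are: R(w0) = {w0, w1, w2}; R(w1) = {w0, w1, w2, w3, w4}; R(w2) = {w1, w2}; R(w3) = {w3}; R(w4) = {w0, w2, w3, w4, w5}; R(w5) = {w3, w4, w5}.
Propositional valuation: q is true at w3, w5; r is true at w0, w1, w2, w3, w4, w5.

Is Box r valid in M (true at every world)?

Yes

Let φ = Box r. Evaluate φ at each world:
  w0 (successors {w0, w1, w2}): φ is true.
  w1 (successors {w0, w1, w2, w3, w4}): φ is true.
  w2 (successors {w1, w2}): φ is true.
  w3 (successors {w3}): φ is true.
  w4 (successors {w0, w2, w3, w4, w5}): φ is true.
  w5 (successors {w3, w4, w5}): φ is true.
For instance, at w5:
  At w5: Box r requires r at every successor {w3, w4, w5}.
    At w3: r is true.
    At w4: r is true.
    At w5: r is true.
  So Box r is true at w5.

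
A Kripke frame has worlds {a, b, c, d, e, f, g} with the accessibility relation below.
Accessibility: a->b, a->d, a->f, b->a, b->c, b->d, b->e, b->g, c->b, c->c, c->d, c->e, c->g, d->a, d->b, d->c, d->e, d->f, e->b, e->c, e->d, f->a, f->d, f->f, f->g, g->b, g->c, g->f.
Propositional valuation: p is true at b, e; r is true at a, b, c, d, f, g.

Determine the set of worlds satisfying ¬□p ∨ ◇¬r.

a, b, c, d, e, f, g

Let φ = ¬□p ∨ ◇¬r. Evaluate φ at each world:
  a (successors {b, d, f}): φ is true.
  b (successors {a, c, d, e, g}): φ is true.
  c (successors {b, c, d, e, g}): φ is true.
  d (successors {a, b, c, e, f}): φ is true.
  e (successors {b, c, d}): φ is true.
  f (successors {a, d, f, g}): φ is true.
  g (successors {b, c, f}): φ is true.
For instance, at d:
  At d: ¬□p is true, ◇¬r is true, so ¬□p ∨ ◇¬r is true.
    At d: □p is false, so ¬□p is true.
      At d: □p requires p at every successor {a, b, c, e, f}.
        p fails at a, so □p is false at d.
    At d: ◇¬r requires ¬r at some successor in {a, b, c, e, f}.
      ¬r holds at e, so ◇¬r is true at d.
Satisfying worlds: {a, b, c, d, e, f, g}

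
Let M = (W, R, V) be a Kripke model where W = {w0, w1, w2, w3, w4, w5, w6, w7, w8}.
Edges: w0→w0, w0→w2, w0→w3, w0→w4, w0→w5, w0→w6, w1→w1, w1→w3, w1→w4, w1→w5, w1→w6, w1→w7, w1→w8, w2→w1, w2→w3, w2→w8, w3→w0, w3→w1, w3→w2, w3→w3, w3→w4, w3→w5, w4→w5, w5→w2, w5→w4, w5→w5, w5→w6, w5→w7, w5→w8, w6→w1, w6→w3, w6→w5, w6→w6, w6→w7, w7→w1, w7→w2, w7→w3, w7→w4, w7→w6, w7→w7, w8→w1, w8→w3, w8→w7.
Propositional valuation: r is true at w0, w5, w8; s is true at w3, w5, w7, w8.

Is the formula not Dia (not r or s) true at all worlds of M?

Let φ = not Dia (not r or s). Evaluate φ at each world:
  w0 (successors {w0, w2, w3, w4, w5, w6}): φ is false.
  w1 (successors {w1, w3, w4, w5, w6, w7, w8}): φ is false.
  w2 (successors {w1, w3, w8}): φ is false.
  w3 (successors {w0, w1, w2, w3, w4, w5}): φ is false.
  w4 (successors {w5}): φ is false.
  w5 (successors {w2, w4, w5, w6, w7, w8}): φ is false.
  w6 (successors {w1, w3, w5, w6, w7}): φ is false.
  w7 (successors {w1, w2, w3, w4, w6, w7}): φ is false.
  w8 (successors {w1, w3, w7}): φ is false.
Detail at w0 (counterexample):
  At w0: Dia (not r or s) is true, so not Dia (not r or s) is false.
    At w0: Dia (not r or s) requires not r or s at some successor in {w0, w2, w3, w4, w5, w6}.
      not r or s holds at w2, so Dia (not r or s) is true at w0.

No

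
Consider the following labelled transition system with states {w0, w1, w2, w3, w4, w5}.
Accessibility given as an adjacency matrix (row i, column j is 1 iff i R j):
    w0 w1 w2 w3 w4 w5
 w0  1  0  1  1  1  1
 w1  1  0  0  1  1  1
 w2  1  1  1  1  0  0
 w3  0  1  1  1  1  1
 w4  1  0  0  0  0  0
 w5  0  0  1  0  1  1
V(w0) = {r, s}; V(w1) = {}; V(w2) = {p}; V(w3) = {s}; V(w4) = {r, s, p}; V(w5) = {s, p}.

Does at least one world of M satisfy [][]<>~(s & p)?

Let φ = [][]<>~(s & p). Evaluate φ at each world:
  w0 (successors {w0, w2, w3, w4, w5}): φ is true.
  w1 (successors {w0, w3, w4, w5}): φ is true.
  w2 (successors {w0, w1, w2, w3}): φ is true.
  w3 (successors {w1, w2, w3, w4, w5}): φ is true.
  w4 (successors {w0}): φ is true.
  w5 (successors {w2, w4, w5}): φ is true.
Detail at w0 (witness):
  At w0: [][]<>~(s & p) requires []<>~(s & p) at every successor {w0, w2, w3, w4, w5}.
    At w0: []<>~(s & p) is true.
    At w2: []<>~(s & p) is true.
    At w3: []<>~(s & p) is true.
    At w4: []<>~(s & p) is true.
    At w5: []<>~(s & p) is true.
  So [][]<>~(s & p) is true at w0.

Yes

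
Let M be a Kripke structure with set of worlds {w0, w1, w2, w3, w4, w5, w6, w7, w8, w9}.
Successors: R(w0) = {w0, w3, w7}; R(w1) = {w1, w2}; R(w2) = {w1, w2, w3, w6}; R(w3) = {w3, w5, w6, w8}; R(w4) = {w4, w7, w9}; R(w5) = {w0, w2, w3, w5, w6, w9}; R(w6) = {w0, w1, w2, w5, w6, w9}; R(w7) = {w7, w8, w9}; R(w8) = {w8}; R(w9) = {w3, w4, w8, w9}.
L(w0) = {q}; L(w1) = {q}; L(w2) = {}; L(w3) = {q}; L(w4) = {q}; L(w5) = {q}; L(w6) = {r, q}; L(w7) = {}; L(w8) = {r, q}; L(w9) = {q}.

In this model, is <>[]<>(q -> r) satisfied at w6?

At w6: <>[]<>(q -> r) requires []<>(q -> r) at some successor in {w0, w1, w2, w5, w6, w9}.
  []<>(q -> r) holds at w0, so <>[]<>(q -> r) is true at w6.
    At w0: []<>(q -> r) requires <>(q -> r) at every successor {w0, w3, w7}.
      At w0: <>(q -> r) is true.
      At w3: <>(q -> r) is true.
      At w7: <>(q -> r) is true.
    So []<>(q -> r) is true at w0.

Yes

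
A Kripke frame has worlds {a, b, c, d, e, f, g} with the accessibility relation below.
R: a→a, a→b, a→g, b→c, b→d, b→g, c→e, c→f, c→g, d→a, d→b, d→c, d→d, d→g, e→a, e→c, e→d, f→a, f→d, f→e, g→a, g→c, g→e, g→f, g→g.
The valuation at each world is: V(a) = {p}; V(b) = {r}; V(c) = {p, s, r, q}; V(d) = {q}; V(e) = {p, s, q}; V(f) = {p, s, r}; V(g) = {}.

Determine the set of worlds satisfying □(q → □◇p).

Let φ = □(q → □◇p). Evaluate φ at each world:
  a (successors {a, b, g}): φ is true.
  b (successors {c, d, g}): φ is true.
  c (successors {e, f, g}): φ is true.
  d (successors {a, b, c, d, g}): φ is true.
  e (successors {a, c, d}): φ is true.
  f (successors {a, d, e}): φ is true.
  g (successors {a, c, e, f, g}): φ is true.
For instance, at c:
  At c: □(q → □◇p) requires q → □◇p at every successor {e, f, g}.
      At e: q is true, □◇p is true, so q → □◇p is true.
      At f: q is false, □◇p is true, so q → □◇p is true.
      At g: q is false, □◇p is true, so q → □◇p is true.
  So □(q → □◇p) is true at c.
Satisfying worlds: {a, b, c, d, e, f, g}

a, b, c, d, e, f, g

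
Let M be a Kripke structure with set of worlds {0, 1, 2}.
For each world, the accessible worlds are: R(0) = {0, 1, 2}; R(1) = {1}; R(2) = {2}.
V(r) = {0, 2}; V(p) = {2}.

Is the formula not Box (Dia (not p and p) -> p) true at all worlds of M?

No

Let φ = not Box (Dia (not p and p) -> p). Evaluate φ at each world:
  0 (successors {0, 1, 2}): φ is false.
  1 (successors {1}): φ is false.
  2 (successors {2}): φ is false.
Detail at 0 (counterexample):
  At 0: Box (Dia (not p and p) -> p) is true, so not Box (Dia (not p and p) -> p) is false.
    At 0: Box (Dia (not p and p) -> p) requires Dia (not p and p) -> p at every successor {0, 1, 2}.
      At 0: Dia (not p and p) -> p is true.
      At 1: Dia (not p and p) -> p is true.
      At 2: Dia (not p and p) -> p is true.
    So Box (Dia (not p and p) -> p) is true at 0.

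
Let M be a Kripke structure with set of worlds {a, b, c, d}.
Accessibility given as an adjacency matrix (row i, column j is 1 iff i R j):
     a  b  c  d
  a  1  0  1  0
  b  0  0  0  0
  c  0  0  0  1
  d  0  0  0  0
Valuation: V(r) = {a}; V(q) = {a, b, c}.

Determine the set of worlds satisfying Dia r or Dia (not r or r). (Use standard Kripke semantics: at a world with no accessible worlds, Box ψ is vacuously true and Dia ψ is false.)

a, c

Recall that Dia ψ holds at a world iff ψ holds at some accessible world.
Let φ = Dia r or Dia (not r or r). Evaluate φ at each world:
  a (successors {a, c}): φ is true.
  b (successors ∅): φ is false.
  c (successors {d}): φ is true.
  d (successors ∅): φ is false.
For instance, at c:
  At c: Dia r is false, Dia (not r or r) is true, so Dia r or Dia (not r or r) is true.
    At c: Dia r requires r at some successor in {d}.
      At d: r is false.
    So Dia r is false at c.
    At c: Dia (not r or r) requires not r or r at some successor in {d}.
      not r or r holds at d, so Dia (not r or r) is true at c.
Satisfying worlds: {a, c}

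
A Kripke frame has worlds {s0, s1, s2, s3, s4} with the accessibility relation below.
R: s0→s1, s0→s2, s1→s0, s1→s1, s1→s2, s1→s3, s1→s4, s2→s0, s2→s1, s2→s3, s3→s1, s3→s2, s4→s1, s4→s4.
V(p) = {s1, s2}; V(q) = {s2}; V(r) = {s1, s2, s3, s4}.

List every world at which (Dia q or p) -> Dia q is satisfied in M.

Let φ = (Dia q or p) -> Dia q. Evaluate φ at each world:
  s0 (successors {s1, s2}): φ is true.
  s1 (successors {s0, s1, s2, s3, s4}): φ is true.
  s2 (successors {s0, s1, s3}): φ is false.
  s3 (successors {s1, s2}): φ is true.
  s4 (successors {s1, s4}): φ is true.
For instance, at s0:
  At s0: Dia q or p is true, Dia q is true, so (Dia q or p) -> Dia q is true.
    At s0: Dia q is true, p is false, so Dia q or p is true.
      At s0: Dia q requires q at some successor in {s1, s2}.
        q holds at s2, so Dia q is true at s0.
    At s0: Dia q requires q at some successor in {s1, s2}.
      q holds at s2, so Dia q is true at s0.
Satisfying worlds: {s0, s1, s3, s4}

s0, s1, s3, s4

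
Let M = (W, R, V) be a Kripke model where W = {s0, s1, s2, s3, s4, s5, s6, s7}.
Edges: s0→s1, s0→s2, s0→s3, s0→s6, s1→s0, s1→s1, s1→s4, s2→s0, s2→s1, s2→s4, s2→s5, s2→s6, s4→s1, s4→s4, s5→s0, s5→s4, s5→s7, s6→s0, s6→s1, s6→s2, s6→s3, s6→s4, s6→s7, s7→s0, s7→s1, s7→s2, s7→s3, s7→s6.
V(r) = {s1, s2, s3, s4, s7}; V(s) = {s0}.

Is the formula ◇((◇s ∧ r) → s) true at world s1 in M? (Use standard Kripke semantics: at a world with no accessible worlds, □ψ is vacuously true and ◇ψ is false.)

At s1: ◇((◇s ∧ r) → s) requires (◇s ∧ r) → s at some successor in {s0, s1, s4}.
  (◇s ∧ r) → s holds at s0, so ◇((◇s ∧ r) → s) is true at s1.
    At s0: ◇s ∧ r is false, s is true, so (◇s ∧ r) → s is true.
      At s0: ◇s is false, r is false, so ◇s ∧ r is false.

Yes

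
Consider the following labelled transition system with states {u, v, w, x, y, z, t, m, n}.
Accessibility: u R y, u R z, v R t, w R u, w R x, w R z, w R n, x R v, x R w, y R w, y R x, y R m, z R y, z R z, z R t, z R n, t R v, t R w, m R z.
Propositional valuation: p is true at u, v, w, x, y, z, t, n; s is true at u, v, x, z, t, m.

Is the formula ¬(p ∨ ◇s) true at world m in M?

At m: p ∨ ◇s is true, so ¬(p ∨ ◇s) is false.
  At m: p is false, ◇s is true, so p ∨ ◇s is true.
    At m: ◇s requires s at some successor in {z}.
      s holds at z, so ◇s is true at m.

No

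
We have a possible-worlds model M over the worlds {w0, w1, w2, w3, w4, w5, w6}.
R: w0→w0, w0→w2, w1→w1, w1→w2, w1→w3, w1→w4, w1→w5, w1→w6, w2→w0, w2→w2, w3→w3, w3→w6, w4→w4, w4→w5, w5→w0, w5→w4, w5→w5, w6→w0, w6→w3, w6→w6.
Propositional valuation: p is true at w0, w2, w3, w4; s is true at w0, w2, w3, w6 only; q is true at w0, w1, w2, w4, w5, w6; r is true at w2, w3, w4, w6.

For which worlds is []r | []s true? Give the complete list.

Recall that []ψ holds at a world iff ψ holds at every accessible world, and <>ψ holds iff ψ holds at some accessible world.
Let φ = []r | []s. Evaluate φ at each world:
  w0 (successors {w0, w2}): φ is true.
  w1 (successors {w1, w2, w3, w4, w5, w6}): φ is false.
  w2 (successors {w0, w2}): φ is true.
  w3 (successors {w3, w6}): φ is true.
  w4 (successors {w4, w5}): φ is false.
  w5 (successors {w0, w4, w5}): φ is false.
  w6 (successors {w0, w3, w6}): φ is true.
For instance, at w5:
  At w5: []r is false, []s is false, so []r | []s is false.
    At w5: []r requires r at every successor {w0, w4, w5}.
      r fails at w0, so []r is false at w5.
    At w5: []s requires s at every successor {w0, w4, w5}.
      s fails at w4, so []s is false at w5.
Satisfying worlds: {w0, w2, w3, w6}

w0, w2, w3, w6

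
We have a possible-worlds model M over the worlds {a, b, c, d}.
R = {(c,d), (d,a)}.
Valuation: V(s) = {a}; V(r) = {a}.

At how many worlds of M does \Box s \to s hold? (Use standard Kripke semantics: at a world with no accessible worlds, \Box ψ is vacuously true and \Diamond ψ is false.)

Let φ = \Box s \to s. Evaluate φ at each world:
  a (successors ∅): φ is true.
  b (successors ∅): φ is false.
  c (successors {d}): φ is true.
  d (successors {a}): φ is false.
For instance, at d:
  At d: \Box s is true, s is false, so \Box s \to s is false.
    At d: \Box s requires s at every successor {a}.
      At a: s is true.
    So \Box s is true at d.
Satisfying worlds: {a, c}

2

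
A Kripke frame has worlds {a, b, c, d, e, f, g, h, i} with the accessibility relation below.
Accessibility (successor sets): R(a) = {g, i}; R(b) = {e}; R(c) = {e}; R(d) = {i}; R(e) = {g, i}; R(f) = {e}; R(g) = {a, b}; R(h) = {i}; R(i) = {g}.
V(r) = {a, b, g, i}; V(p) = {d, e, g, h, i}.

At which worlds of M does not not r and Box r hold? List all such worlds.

a, g, i

Let φ = not not r and Box r. Evaluate φ at each world:
  a (successors {g, i}): φ is true.
  b (successors {e}): φ is false.
  c (successors {e}): φ is false.
  d (successors {i}): φ is false.
  e (successors {g, i}): φ is false.
  f (successors {e}): φ is false.
  g (successors {a, b}): φ is true.
  h (successors {i}): φ is false.
  i (successors {g}): φ is true.
For instance, at d:
  At d: not not r is false, Box r is true, so not not r and Box r is false.
    At d: Box r requires r at every successor {i}.
      At i: r is true.
    So Box r is true at d.
Satisfying worlds: {a, g, i}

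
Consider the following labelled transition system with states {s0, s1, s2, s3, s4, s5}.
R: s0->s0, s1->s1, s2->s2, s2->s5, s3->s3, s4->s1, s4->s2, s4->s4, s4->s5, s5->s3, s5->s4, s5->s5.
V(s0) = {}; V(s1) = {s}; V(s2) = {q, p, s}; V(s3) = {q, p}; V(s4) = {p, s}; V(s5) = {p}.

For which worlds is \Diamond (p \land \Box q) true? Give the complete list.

s3, s5

Let φ = \Diamond (p \land \Box q). Evaluate φ at each world:
  s0 (successors {s0}): φ is false.
  s1 (successors {s1}): φ is false.
  s2 (successors {s2, s5}): φ is false.
  s3 (successors {s3}): φ is true.
  s4 (successors {s1, s2, s4, s5}): φ is false.
  s5 (successors {s3, s4, s5}): φ is true.
For instance, at s1:
  At s1: \Diamond (p \land \Box q) requires p \land \Box q at some successor in {s1}.
    At s1: p \land \Box q is false.
  So \Diamond (p \land \Box q) is false at s1.
Satisfying worlds: {s3, s5}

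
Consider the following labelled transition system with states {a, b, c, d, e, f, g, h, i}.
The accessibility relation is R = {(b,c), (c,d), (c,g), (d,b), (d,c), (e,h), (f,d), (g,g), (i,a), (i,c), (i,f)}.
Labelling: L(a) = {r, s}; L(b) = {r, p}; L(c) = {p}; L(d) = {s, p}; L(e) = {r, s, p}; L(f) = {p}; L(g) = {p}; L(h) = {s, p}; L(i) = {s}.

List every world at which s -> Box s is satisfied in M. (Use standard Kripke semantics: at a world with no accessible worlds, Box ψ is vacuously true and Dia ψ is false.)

a, b, c, e, f, g, h

Recall that Box ψ holds at a world iff ψ holds at every accessible world, and Dia ψ holds iff ψ holds at some accessible world.
Let φ = s -> Box s. Evaluate φ at each world:
  a (successors ∅): φ is true.
  b (successors {c}): φ is true.
  c (successors {d, g}): φ is true.
  d (successors {b, c}): φ is false.
  e (successors {h}): φ is true.
  f (successors {d}): φ is true.
  g (successors {g}): φ is true.
  h (successors ∅): φ is true.
  i (successors {a, c, f}): φ is false.
For instance, at b:
  At b: s is false, Box s is false, so s -> Box s is true.
    At b: Box s requires s at every successor {c}.
      s fails at c, so Box s is false at b.
Satisfying worlds: {a, b, c, e, f, g, h}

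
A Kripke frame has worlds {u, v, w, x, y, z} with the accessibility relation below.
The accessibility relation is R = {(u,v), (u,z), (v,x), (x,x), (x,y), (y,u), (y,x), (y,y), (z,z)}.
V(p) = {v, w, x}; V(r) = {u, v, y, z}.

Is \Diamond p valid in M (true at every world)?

No

Let φ = \Diamond p. Evaluate φ at each world:
  u (successors {v, z}): φ is true.
  v (successors {x}): φ is true.
  w (successors ∅): φ is false.
  x (successors {x, y}): φ is true.
  y (successors {u, x, y}): φ is true.
  z (successors {z}): φ is false.
Detail at w (counterexample):
  At w: no accessible worlds, so \Diamond p is false.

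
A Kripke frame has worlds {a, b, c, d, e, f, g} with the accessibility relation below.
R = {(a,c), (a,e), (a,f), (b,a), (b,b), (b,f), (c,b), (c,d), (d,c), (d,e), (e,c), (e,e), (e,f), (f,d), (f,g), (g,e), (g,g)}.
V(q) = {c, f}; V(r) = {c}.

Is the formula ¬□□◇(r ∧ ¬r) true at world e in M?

Yes

At e: □□◇(r ∧ ¬r) is false, so ¬□□◇(r ∧ ¬r) is true.
  At e: □□◇(r ∧ ¬r) requires □◇(r ∧ ¬r) at every successor {c, e, f}.
    □◇(r ∧ ¬r) fails at c, so □□◇(r ∧ ¬r) is false at e.
      At c: □◇(r ∧ ¬r) requires ◇(r ∧ ¬r) at every successor {b, d}.
        ◇(r ∧ ¬r) fails at b, so □◇(r ∧ ¬r) is false at c.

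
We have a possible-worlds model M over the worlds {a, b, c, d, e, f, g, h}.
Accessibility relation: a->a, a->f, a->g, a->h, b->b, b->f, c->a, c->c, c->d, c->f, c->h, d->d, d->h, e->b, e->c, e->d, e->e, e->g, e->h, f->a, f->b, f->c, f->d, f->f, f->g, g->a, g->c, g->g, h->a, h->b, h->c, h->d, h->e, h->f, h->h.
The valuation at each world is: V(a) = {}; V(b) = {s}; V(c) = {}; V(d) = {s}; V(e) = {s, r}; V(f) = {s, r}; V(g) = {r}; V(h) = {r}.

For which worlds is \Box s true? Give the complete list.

Let φ = \Box s. Evaluate φ at each world:
  a (successors {a, f, g, h}): φ is false.
  b (successors {b, f}): φ is true.
  c (successors {a, c, d, f, h}): φ is false.
  d (successors {d, h}): φ is false.
  e (successors {b, c, d, e, g, h}): φ is false.
  f (successors {a, b, c, d, f, g}): φ is false.
  g (successors {a, c, g}): φ is false.
  h (successors {a, b, c, d, e, f, h}): φ is false.
For instance, at d:
  At d: \Box s requires s at every successor {d, h}.
    s fails at h, so \Box s is false at d.
Satisfying worlds: {b}

b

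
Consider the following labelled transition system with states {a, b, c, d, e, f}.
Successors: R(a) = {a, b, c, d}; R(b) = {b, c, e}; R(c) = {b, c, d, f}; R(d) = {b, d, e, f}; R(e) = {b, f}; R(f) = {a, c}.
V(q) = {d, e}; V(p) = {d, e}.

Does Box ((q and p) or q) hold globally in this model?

Let φ = Box ((q and p) or q). Evaluate φ at each world:
  a (successors {a, b, c, d}): φ is false.
  b (successors {b, c, e}): φ is false.
  c (successors {b, c, d, f}): φ is false.
  d (successors {b, d, e, f}): φ is false.
  e (successors {b, f}): φ is false.
  f (successors {a, c}): φ is false.
Detail at a (counterexample):
  At a: Box ((q and p) or q) requires (q and p) or q at every successor {a, b, c, d}.
    (q and p) or q fails at a, so Box ((q and p) or q) is false at a.

No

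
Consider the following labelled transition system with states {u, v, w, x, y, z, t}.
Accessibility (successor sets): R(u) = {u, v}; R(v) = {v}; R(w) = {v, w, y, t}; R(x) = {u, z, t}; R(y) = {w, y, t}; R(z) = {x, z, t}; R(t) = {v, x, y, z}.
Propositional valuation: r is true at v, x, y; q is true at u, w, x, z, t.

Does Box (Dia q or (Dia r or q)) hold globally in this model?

Let φ = Box (Dia q or (Dia r or q)). Evaluate φ at each world:
  u (successors {u, v}): φ is true.
  v (successors {v}): φ is true.
  w (successors {v, w, y, t}): φ is true.
  x (successors {u, z, t}): φ is true.
  y (successors {w, y, t}): φ is true.
  z (successors {x, z, t}): φ is true.
  t (successors {v, x, y, z}): φ is true.
For instance, at x:
  At x: Box (Dia q or (Dia r or q)) requires Dia q or (Dia r or q) at every successor {u, z, t}.
      At u: Dia q is true, Dia r or q is true, so Dia q or (Dia r or q) is true.
      At z: Dia q is true, Dia r or q is true, so Dia q or (Dia r or q) is true.
      At t: Dia q is true, Dia r or q is true, so Dia q or (Dia r or q) is true.
  So Box (Dia q or (Dia r or q)) is true at x.

Yes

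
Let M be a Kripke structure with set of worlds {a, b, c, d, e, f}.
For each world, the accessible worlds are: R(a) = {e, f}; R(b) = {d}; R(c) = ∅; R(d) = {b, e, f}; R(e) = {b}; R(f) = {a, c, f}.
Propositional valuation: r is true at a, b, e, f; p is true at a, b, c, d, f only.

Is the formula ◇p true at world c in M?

No

At c: no accessible worlds, so ◇p is false.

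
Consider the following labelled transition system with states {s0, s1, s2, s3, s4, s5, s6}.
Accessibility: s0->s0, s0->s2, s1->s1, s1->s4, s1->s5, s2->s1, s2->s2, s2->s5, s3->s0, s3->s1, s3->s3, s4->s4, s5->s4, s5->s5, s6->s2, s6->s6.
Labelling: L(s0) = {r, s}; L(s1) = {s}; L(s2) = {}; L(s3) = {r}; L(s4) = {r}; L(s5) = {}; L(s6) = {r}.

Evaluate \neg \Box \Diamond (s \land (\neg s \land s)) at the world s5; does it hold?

At s5: \Box \Diamond (s \land (\neg s \land s)) is false, so \neg \Box \Diamond (s \land (\neg s \land s)) is true.
  At s5: \Box \Diamond (s \land (\neg s \land s)) requires \Diamond (s \land (\neg s \land s)) at every successor {s4, s5}.
    \Diamond (s \land (\neg s \land s)) fails at s4, so \Box \Diamond (s \land (\neg s \land s)) is false at s5.
      At s4: \Diamond (s \land (\neg s \land s)) requires s \land (\neg s \land s) at some successor in {s4}.
        At s4: s \land (\neg s \land s) is false.
      So \Diamond (s \land (\neg s \land s)) is false at s4.

Yes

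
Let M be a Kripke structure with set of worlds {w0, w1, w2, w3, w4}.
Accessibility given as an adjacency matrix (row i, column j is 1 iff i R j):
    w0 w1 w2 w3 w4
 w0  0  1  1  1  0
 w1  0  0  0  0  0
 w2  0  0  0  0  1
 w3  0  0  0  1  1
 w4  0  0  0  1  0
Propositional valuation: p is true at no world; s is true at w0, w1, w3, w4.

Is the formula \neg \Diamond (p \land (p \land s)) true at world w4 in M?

At w4: \Diamond (p \land (p \land s)) is false, so \neg \Diamond (p \land (p \land s)) is true.
  At w4: \Diamond (p \land (p \land s)) requires p \land (p \land s) at some successor in {w3}.
    At w3: p \land (p \land s) is false.
  So \Diamond (p \land (p \land s)) is false at w4.

Yes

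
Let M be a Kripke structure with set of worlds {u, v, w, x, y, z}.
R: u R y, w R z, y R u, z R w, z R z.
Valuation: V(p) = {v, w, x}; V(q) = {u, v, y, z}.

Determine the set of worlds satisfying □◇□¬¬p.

v, x

Recall that □ψ holds at a world iff ψ holds at every accessible world, and ◇ψ holds iff ψ holds at some accessible world.
Let φ = □◇□¬¬p. Evaluate φ at each world:
  u (successors {y}): φ is false.
  v (successors ∅): φ is true.
  w (successors {z}): φ is false.
  x (successors ∅): φ is true.
  y (successors {u}): φ is false.
  z (successors {w, z}): φ is false.
For instance, at z:
  At z: □◇□¬¬p requires ◇□¬¬p at every successor {w, z}.
    ◇□¬¬p fails at w, so □◇□¬¬p is false at z.
      At w: ◇□¬¬p requires □¬¬p at some successor in {z}.
        At z: □¬¬p is false.
      So ◇□¬¬p is false at w.
Satisfying worlds: {v, x}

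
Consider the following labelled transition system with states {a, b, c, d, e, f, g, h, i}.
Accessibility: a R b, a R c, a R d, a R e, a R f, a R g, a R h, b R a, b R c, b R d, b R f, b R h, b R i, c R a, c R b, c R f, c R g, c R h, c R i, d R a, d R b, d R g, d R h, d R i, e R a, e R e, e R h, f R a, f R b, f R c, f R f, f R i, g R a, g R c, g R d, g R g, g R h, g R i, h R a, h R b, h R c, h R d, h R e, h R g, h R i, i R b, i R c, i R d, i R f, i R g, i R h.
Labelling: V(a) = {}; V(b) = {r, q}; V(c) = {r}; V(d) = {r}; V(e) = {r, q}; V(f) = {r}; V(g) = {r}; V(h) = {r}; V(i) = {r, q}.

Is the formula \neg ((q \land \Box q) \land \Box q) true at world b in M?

Yes

Recall that \Box ψ holds at a world iff ψ holds at every accessible world, and \Diamond ψ holds iff ψ holds at some accessible world.
At b: (q \land \Box q) \land \Box q is false, so \neg ((q \land \Box q) \land \Box q) is true.
  At b: q \land \Box q is false, \Box q is false, so (q \land \Box q) \land \Box q is false.
    At b: q is true, \Box q is false, so q \land \Box q is false.
      At b: \Box q requires q at every successor {a, c, d, f, h, i}.
        q fails at a, so \Box q is false at b.
    At b: \Box q requires q at every successor {a, c, d, f, h, i}.
      q fails at a, so \Box q is false at b.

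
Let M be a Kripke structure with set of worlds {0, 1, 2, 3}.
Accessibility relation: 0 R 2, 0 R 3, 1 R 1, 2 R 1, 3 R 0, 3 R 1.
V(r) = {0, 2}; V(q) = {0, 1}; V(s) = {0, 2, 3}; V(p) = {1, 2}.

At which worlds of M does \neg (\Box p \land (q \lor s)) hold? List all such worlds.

0, 3

Let φ = \neg (\Box p \land (q \lor s)). Evaluate φ at each world:
  0 (successors {2, 3}): φ is true.
  1 (successors {1}): φ is false.
  2 (successors {1}): φ is false.
  3 (successors {0, 1}): φ is true.
For instance, at 3:
  At 3: \Box p \land (q \lor s) is false, so \neg (\Box p \land (q \lor s)) is true.
    At 3: \Box p is false, q \lor s is true, so \Box p \land (q \lor s) is false.
      At 3: \Box p requires p at every successor {0, 1}.
        p fails at 0, so \Box p is false at 3.
Satisfying worlds: {0, 3}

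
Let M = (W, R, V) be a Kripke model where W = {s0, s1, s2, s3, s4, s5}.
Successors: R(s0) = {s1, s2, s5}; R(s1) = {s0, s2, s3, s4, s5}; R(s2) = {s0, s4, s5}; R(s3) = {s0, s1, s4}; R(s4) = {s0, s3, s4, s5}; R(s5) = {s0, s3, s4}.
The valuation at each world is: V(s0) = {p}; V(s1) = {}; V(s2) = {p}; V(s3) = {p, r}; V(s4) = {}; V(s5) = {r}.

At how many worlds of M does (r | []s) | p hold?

Let φ = (r | []s) | p. Evaluate φ at each world:
  s0 (successors {s1, s2, s5}): φ is true.
  s1 (successors {s0, s2, s3, s4, s5}): φ is false.
  s2 (successors {s0, s4, s5}): φ is true.
  s3 (successors {s0, s1, s4}): φ is true.
  s4 (successors {s0, s3, s4, s5}): φ is false.
  s5 (successors {s0, s3, s4}): φ is true.
For instance, at s2:
  At s2: r | []s is false, p is true, so (r | []s) | p is true.
    At s2: r is false, []s is false, so r | []s is false.
      At s2: []s requires s at every successor {s0, s4, s5}.
        s fails at s0, so []s is false at s2.
Satisfying worlds: {s0, s2, s3, s5}

4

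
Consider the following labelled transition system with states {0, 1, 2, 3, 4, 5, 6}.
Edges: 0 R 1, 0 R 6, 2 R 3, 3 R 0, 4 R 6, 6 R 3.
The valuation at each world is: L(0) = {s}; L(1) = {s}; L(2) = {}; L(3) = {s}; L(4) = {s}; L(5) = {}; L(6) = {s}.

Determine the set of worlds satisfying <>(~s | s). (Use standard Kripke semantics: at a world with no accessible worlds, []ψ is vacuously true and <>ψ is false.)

0, 2, 3, 4, 6

Let φ = <>(~s | s). Evaluate φ at each world:
  0 (successors {1, 6}): φ is true.
  1 (successors ∅): φ is false.
  2 (successors {3}): φ is true.
  3 (successors {0}): φ is true.
  4 (successors {6}): φ is true.
  5 (successors ∅): φ is false.
  6 (successors {3}): φ is true.
For instance, at 0:
  At 0: <>(~s | s) requires ~s | s at some successor in {1, 6}.
    ~s | s holds at 1, so <>(~s | s) is true at 0.
Satisfying worlds: {0, 2, 3, 4, 6}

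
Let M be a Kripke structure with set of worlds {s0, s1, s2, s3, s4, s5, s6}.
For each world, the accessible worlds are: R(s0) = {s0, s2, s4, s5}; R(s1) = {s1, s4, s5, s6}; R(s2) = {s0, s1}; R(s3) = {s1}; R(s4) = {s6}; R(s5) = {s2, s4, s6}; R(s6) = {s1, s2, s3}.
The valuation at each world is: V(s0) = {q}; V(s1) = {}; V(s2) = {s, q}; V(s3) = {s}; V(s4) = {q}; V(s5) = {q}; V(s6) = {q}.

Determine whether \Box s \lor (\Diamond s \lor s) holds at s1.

At s1: \Box s is false, \Diamond s \lor s is false, so \Box s \lor (\Diamond s \lor s) is false.
  At s1: \Box s requires s at every successor {s1, s4, s5, s6}.
    s fails at s1, so \Box s is false at s1.
  At s1: \Diamond s is false, s is false, so \Diamond s \lor s is false.
    At s1: \Diamond s requires s at some successor in {s1, s4, s5, s6}.
      At s1: s is false.
      At s4: s is false.
      At s5: s is false.
      At s6: s is false.
    So \Diamond s is false at s1.

No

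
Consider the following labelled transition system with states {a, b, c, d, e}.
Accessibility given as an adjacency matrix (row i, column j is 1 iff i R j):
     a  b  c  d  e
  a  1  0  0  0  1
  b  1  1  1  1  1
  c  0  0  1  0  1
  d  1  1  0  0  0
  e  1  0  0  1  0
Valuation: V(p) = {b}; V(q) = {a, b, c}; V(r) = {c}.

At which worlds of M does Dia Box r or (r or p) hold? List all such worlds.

b, c

Recall that Box ψ holds at a world iff ψ holds at every accessible world, and Dia ψ holds iff ψ holds at some accessible world.
Let φ = Dia Box r or (r or p). Evaluate φ at each world:
  a (successors {a, e}): φ is false.
  b (successors {a, b, c, d, e}): φ is true.
  c (successors {c, e}): φ is true.
  d (successors {a, b}): φ is false.
  e (successors {a, d}): φ is false.
For instance, at b:
  At b: Dia Box r is false, r or p is true, so Dia Box r or (r or p) is true.
    At b: Dia Box r requires Box r at some successor in {a, b, c, d, e}.
      At a: Box r is false.
      At b: Box r is false.
      At c: Box r is false.
      At d: Box r is false.
      At e: Box r is false.
    So Dia Box r is false at b.
Satisfying worlds: {b, c}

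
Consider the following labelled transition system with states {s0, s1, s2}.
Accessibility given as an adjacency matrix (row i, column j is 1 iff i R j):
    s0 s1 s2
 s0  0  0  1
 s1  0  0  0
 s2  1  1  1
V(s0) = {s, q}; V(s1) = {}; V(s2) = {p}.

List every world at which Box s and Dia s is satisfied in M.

none

Recall that Box ψ holds at a world iff ψ holds at every accessible world, and Dia ψ holds iff ψ holds at some accessible world.
Let φ = Box s and Dia s. Evaluate φ at each world:
  s0 (successors {s2}): φ is false.
  s1 (successors ∅): φ is false.
  s2 (successors {s0, s1, s2}): φ is false.
For instance, at s2:
  At s2: Box s is false, Dia s is true, so Box s and Dia s is false.
    At s2: Box s requires s at every successor {s0, s1, s2}.
      s fails at s1, so Box s is false at s2.
    At s2: Dia s requires s at some successor in {s0, s1, s2}.
      s holds at s0, so Dia s is true at s2.
Satisfying worlds: none.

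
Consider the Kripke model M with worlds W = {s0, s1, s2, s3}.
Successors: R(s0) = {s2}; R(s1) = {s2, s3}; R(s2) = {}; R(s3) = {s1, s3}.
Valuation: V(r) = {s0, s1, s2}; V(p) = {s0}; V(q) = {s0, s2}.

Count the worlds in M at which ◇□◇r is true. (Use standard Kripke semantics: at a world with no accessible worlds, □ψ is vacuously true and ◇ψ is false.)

3

Recall that □ψ holds at a world iff ψ holds at every accessible world, and ◇ψ holds iff ψ holds at some accessible world.
Let φ = ◇□◇r. Evaluate φ at each world:
  s0 (successors {s2}): φ is true.
  s1 (successors {s2, s3}): φ is true.
  s2 (successors ∅): φ is false.
  s3 (successors {s1, s3}): φ is true.
For instance, at s3:
  At s3: ◇□◇r requires □◇r at some successor in {s1, s3}.
    □◇r holds at s3, so ◇□◇r is true at s3.
      At s3: □◇r requires ◇r at every successor {s1, s3}.
        At s1: ◇r is true.
        At s3: ◇r is true.
      So □◇r is true at s3.
Satisfying worlds: {s0, s1, s3}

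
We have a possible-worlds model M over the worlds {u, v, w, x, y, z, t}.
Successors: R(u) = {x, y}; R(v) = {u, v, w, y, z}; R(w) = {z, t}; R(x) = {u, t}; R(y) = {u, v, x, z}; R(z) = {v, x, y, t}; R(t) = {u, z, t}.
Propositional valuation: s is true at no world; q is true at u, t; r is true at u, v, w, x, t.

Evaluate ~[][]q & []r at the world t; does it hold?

No

At t: ~[][]q is true, []r is false, so ~[][]q & []r is false.
  At t: [][]q is false, so ~[][]q is true.
    At t: [][]q requires []q at every successor {u, z, t}.
      []q fails at u, so [][]q is false at t.
  At t: []r requires r at every successor {u, z, t}.
    r fails at z, so []r is false at t.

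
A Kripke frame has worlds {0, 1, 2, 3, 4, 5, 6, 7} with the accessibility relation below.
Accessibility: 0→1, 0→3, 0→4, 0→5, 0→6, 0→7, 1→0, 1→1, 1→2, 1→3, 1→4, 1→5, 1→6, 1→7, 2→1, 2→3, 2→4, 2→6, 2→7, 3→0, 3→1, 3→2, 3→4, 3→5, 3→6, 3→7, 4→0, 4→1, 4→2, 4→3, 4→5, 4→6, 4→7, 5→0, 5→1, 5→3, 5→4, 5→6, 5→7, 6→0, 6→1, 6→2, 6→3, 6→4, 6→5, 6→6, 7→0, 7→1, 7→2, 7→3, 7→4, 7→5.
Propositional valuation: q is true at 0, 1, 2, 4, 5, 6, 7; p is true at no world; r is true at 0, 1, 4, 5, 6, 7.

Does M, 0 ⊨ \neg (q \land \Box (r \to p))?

Recall that \Box ψ holds at a world iff ψ holds at every accessible world, and \Diamond ψ holds iff ψ holds at some accessible world.
At 0: q \land \Box (r \to p) is false, so \neg (q \land \Box (r \to p)) is true.
  At 0: q is true, \Box (r \to p) is false, so q \land \Box (r \to p) is false.
    At 0: \Box (r \to p) requires r \to p at every successor {1, 3, 4, 5, 6, 7}.
      r \to p fails at 1, so \Box (r \to p) is false at 0.

Yes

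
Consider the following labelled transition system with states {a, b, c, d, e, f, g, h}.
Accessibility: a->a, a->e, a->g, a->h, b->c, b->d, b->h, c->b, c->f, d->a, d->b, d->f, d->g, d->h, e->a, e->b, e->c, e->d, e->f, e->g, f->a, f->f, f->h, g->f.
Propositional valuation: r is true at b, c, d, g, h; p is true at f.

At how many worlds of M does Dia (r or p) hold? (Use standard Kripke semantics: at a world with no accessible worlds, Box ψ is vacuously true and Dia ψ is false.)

Let φ = Dia (r or p). Evaluate φ at each world:
  a (successors {a, e, g, h}): φ is true.
  b (successors {c, d, h}): φ is true.
  c (successors {b, f}): φ is true.
  d (successors {a, b, f, g, h}): φ is true.
  e (successors {a, b, c, d, f, g}): φ is true.
  f (successors {a, f, h}): φ is true.
  g (successors {f}): φ is true.
  h (successors ∅): φ is false.
For instance, at b:
  At b: Dia (r or p) requires r or p at some successor in {c, d, h}.
    r or p holds at c, so Dia (r or p) is true at b.
Satisfying worlds: {a, b, c, d, e, f, g}

7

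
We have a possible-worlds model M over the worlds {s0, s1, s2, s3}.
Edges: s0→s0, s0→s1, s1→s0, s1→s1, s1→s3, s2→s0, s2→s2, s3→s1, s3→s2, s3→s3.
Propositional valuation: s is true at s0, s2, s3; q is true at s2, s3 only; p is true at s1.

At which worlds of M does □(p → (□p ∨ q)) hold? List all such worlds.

Recall that □ψ holds at a world iff ψ holds at every accessible world, and ◇ψ holds iff ψ holds at some accessible world.
Let φ = □(p → (□p ∨ q)). Evaluate φ at each world:
  s0 (successors {s0, s1}): φ is false.
  s1 (successors {s0, s1, s3}): φ is false.
  s2 (successors {s0, s2}): φ is true.
  s3 (successors {s1, s2, s3}): φ is false.
For instance, at s0:
  At s0: □(p → (□p ∨ q)) requires p → (□p ∨ q) at every successor {s0, s1}.
    p → (□p ∨ q) fails at s1, so □(p → (□p ∨ q)) is false at s0.
      At s1: p is true, □p ∨ q is false, so p → (□p ∨ q) is false.
Satisfying worlds: {s2}

s2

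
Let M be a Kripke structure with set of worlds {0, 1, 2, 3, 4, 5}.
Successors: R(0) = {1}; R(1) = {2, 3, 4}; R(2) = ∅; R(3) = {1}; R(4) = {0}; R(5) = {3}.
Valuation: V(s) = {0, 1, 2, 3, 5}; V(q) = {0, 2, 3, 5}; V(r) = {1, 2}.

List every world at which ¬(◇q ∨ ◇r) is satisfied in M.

Let φ = ¬(◇q ∨ ◇r). Evaluate φ at each world:
  0 (successors {1}): φ is false.
  1 (successors {2, 3, 4}): φ is false.
  2 (successors ∅): φ is true.
  3 (successors {1}): φ is false.
  4 (successors {0}): φ is false.
  5 (successors {3}): φ is false.
For instance, at 0:
  At 0: ◇q ∨ ◇r is true, so ¬(◇q ∨ ◇r) is false.
    At 0: ◇q is false, ◇r is true, so ◇q ∨ ◇r is true.
      At 0: ◇q requires q at some successor in {1}.
        At 1: q is false.
      So ◇q is false at 0.
      At 0: ◇r requires r at some successor in {1}.
        r holds at 1, so ◇r is true at 0.
Satisfying worlds: {2}

2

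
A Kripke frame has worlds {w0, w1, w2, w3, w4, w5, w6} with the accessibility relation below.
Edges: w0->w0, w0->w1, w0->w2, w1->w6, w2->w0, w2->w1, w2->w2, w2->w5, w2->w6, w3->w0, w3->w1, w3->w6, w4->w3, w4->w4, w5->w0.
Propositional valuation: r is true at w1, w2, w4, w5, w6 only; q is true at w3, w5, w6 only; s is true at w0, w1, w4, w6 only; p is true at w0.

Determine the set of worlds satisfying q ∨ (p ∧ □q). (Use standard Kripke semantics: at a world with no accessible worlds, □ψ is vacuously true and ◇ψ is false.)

w3, w5, w6

Let φ = q ∨ (p ∧ □q). Evaluate φ at each world:
  w0 (successors {w0, w1, w2}): φ is false.
  w1 (successors {w6}): φ is false.
  w2 (successors {w0, w1, w2, w5, w6}): φ is false.
  w3 (successors {w0, w1, w6}): φ is true.
  w4 (successors {w3, w4}): φ is false.
  w5 (successors {w0}): φ is true.
  w6 (successors ∅): φ is true.
For instance, at w4:
  At w4: q is false, p ∧ □q is false, so q ∨ (p ∧ □q) is false.
    At w4: p is false, □q is false, so p ∧ □q is false.
      At w4: □q requires q at every successor {w3, w4}.
        q fails at w4, so □q is false at w4.
Satisfying worlds: {w3, w5, w6}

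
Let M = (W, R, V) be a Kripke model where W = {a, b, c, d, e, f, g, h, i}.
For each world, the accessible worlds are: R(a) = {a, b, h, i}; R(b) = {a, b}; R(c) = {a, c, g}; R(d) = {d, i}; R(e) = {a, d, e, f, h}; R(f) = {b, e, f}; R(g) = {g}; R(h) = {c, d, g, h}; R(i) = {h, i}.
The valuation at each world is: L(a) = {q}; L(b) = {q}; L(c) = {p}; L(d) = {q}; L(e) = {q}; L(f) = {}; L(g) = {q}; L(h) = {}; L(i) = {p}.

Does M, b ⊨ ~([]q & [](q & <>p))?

Recall that []ψ holds at a world iff ψ holds at every accessible world, and <>ψ holds iff ψ holds at some accessible world.
At b: []q & [](q & <>p) is false, so ~([]q & [](q & <>p)) is true.
  At b: []q is true, [](q & <>p) is false, so []q & [](q & <>p) is false.
    At b: []q requires q at every successor {a, b}.
      At a: q is true.
      At b: q is true.
    So []q is true at b.
    At b: [](q & <>p) requires q & <>p at every successor {a, b}.
      q & <>p fails at b, so [](q & <>p) is false at b.

Yes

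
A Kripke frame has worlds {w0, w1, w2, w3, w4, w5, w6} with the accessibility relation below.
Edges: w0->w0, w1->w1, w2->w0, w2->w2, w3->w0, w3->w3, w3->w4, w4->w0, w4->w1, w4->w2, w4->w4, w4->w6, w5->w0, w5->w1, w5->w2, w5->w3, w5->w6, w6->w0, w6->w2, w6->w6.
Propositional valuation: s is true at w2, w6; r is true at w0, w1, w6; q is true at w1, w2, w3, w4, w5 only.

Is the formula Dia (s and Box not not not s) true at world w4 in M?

No

At w4: Dia (s and Box not not not s) requires s and Box not not not s at some successor in {w0, w1, w2, w4, w6}.
  At w0: s and Box not not not s is false.
  At w1: s and Box not not not s is false.
  At w2: s and Box not not not s is false.
  At w4: s and Box not not not s is false.
  At w6: s and Box not not not s is false.
So Dia (s and Box not not not s) is false at w4.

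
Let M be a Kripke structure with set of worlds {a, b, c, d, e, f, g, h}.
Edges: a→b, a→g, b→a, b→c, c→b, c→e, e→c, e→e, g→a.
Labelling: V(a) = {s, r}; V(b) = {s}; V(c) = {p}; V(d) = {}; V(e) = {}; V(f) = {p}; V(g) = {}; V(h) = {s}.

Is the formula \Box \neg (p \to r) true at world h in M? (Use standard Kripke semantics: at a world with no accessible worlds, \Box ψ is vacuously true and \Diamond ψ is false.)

At h: no accessible worlds, so \Box \neg (p \to r) holds vacuously.

Yes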